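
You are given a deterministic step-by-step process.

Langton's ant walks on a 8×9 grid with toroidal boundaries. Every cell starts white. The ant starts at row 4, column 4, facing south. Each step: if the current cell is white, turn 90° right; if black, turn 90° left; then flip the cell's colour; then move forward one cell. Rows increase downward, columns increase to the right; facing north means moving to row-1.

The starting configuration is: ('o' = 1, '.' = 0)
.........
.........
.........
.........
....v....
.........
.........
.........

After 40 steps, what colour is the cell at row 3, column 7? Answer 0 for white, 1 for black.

0) .........
.........
.........
.........
....v....
.........
.........
.........
1) .........
.........
.........
.........
...<o....
.........
.........
.........
2) .........
.........
.........
...^.....
...oo....
.........
.........
.........
3) .........
.........
.........
...o>....
...oo....
.........
.........
.........
4) .........
.........
.........
...oo....
...ov....
.........
.........
.........
5) .........
.........
.........
...oo....
...o.>...
.........
.........
.........
6) .........
.........
.........
...oo....
...o.o...
.....v...
.........
.........
7) .........
.........
.........
...oo....
...o.o...
....<o...
.........
.........
8) .........
.........
.........
...oo....
...o^o...
....oo...
.........
.........
9) .........
.........
.........
...oo....
...oo>...
....oo...
.........
.........
10) .........
.........
.........
...oo^...
...oo....
....oo...
.........
.........
11) .........
.........
.........
...ooo>..
...oo....
....oo...
.........
.........
12) .........
.........
.........
...oooo..
...oo.v..
....oo...
.........
.........
13) .........
.........
.........
...oooo..
...oo<o..
....oo...
.........
.........
14) .........
.........
.........
...oo^o..
...oooo..
....oo...
.........
.........
15) .........
.........
.........
...o<.o..
...oooo..
....oo...
.........
.........
16) .........
.........
.........
...o..o..
...ovoo..
....oo...
.........
.........
17) .........
.........
.........
...o..o..
...o.>o..
....oo...
.........
.........
18) .........
.........
.........
...o.^o..
...o..o..
....oo...
.........
.........
19) .........
.........
.........
...o.o>..
...o..o..
....oo...
.........
.........
20) .........
.........
......^..
...o.o...
...o..o..
....oo...
.........
.........
21) .........
.........
......o>.
...o.o...
...o..o..
....oo...
.........
.........
22) .........
.........
......oo.
...o.o.v.
...o..o..
....oo...
.........
.........
23) .........
.........
......oo.
...o.o<o.
...o..o..
....oo...
.........
.........
24) .........
.........
......^o.
...o.ooo.
...o..o..
....oo...
.........
.........
25) .........
.........
.....<.o.
...o.ooo.
...o..o..
....oo...
.........
.........
26) .........
.....^...
.....o.o.
...o.ooo.
...o..o..
....oo...
.........
.........
27) .........
.....o>..
.....o.o.
...o.ooo.
...o..o..
....oo...
.........
.........
28) .........
.....oo..
.....ovo.
...o.ooo.
...o..o..
....oo...
.........
.........
29) .........
.....oo..
.....<oo.
...o.ooo.
...o..o..
....oo...
.........
.........
30) .........
.....oo..
......oo.
...o.voo.
...o..o..
....oo...
.........
.........
31) .........
.....oo..
......oo.
...o..>o.
...o..o..
....oo...
.........
.........
32) .........
.....oo..
......^o.
...o...o.
...o..o..
....oo...
.........
.........
33) .........
.....oo..
.....<.o.
...o...o.
...o..o..
....oo...
.........
.........
34) .........
.....^o..
.....o.o.
...o...o.
...o..o..
....oo...
.........
.........
35) .........
....<.o..
.....o.o.
...o...o.
...o..o..
....oo...
.........
.........
36) ....^....
....o.o..
.....o.o.
...o...o.
...o..o..
....oo...
.........
.........
37) ....o>...
....o.o..
.....o.o.
...o...o.
...o..o..
....oo...
.........
.........
38) ....oo...
....ovo..
.....o.o.
...o...o.
...o..o..
....oo...
.........
.........
39) ....oo...
....<oo..
.....o.o.
...o...o.
...o..o..
....oo...
.........
.........
40) ....oo...
.....oo..
....vo.o.
...o...o.
...o..o..
....oo...
.........
.........

1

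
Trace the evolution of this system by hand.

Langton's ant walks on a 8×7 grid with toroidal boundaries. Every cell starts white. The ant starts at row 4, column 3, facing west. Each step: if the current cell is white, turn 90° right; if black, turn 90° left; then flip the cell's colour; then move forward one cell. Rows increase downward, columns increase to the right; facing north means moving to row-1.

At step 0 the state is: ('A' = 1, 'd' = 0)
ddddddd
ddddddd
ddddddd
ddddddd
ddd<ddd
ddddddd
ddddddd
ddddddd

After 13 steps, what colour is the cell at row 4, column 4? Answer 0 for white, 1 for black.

k=0  ddddddd
ddddddd
ddddddd
ddddddd
ddd<ddd
ddddddd
ddddddd
ddddddd
k=1  ddddddd
ddddddd
ddddddd
ddd^ddd
dddAddd
ddddddd
ddddddd
ddddddd
k=2  ddddddd
ddddddd
ddddddd
dddA>dd
dddAddd
ddddddd
ddddddd
ddddddd
k=3  ddddddd
ddddddd
ddddddd
dddAAdd
dddAvdd
ddddddd
ddddddd
ddddddd
k=4  ddddddd
ddddddd
ddddddd
dddAAdd
ddd<Add
ddddddd
ddddddd
ddddddd
k=5  ddddddd
ddddddd
ddddddd
dddAAdd
ddddAdd
dddvddd
ddddddd
ddddddd
k=6  ddddddd
ddddddd
ddddddd
dddAAdd
ddddAdd
dd<Addd
ddddddd
ddddddd
k=7  ddddddd
ddddddd
ddddddd
dddAAdd
dd^dAdd
ddAAddd
ddddddd
ddddddd
k=8  ddddddd
ddddddd
ddddddd
dddAAdd
ddA>Add
ddAAddd
ddddddd
ddddddd
k=9  ddddddd
ddddddd
ddddddd
dddAAdd
ddAAAdd
ddAvddd
ddddddd
ddddddd
k=10  ddddddd
ddddddd
ddddddd
dddAAdd
ddAAAdd
ddAd>dd
ddddddd
ddddddd
k=11  ddddddd
ddddddd
ddddddd
dddAAdd
ddAAAdd
ddAdAdd
ddddvdd
ddddddd
k=12  ddddddd
ddddddd
ddddddd
dddAAdd
ddAAAdd
ddAdAdd
ddd<Add
ddddddd
k=13  ddddddd
ddddddd
ddddddd
dddAAdd
ddAAAdd
ddA^Add
dddAAdd
ddddddd

1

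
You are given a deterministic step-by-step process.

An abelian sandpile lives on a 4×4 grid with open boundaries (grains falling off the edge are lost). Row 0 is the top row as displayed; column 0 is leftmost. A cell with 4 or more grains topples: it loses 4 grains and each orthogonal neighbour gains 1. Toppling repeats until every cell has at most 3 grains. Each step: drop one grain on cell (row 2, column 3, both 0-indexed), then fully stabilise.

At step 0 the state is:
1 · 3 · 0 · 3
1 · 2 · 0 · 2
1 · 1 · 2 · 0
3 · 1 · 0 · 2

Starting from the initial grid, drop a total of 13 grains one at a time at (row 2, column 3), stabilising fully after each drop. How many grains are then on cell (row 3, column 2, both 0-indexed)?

2

[0] 1 · 3 · 0 · 3
1 · 2 · 0 · 2
1 · 1 · 2 · 0
3 · 1 · 0 · 2
[1] 1 · 3 · 0 · 3
1 · 2 · 0 · 2
1 · 1 · 2 · 1
3 · 1 · 0 · 2
[2] 1 · 3 · 0 · 3
1 · 2 · 0 · 2
1 · 1 · 2 · 2
3 · 1 · 0 · 2
[3] 1 · 3 · 0 · 3
1 · 2 · 0 · 2
1 · 1 · 2 · 3
3 · 1 · 0 · 2
[4] 1 · 3 · 0 · 3
1 · 2 · 0 · 3
1 · 1 · 3 · 0
3 · 1 · 0 · 3
[5] 1 · 3 · 0 · 3
1 · 2 · 0 · 3
1 · 1 · 3 · 1
3 · 1 · 0 · 3
[6] 1 · 3 · 0 · 3
1 · 2 · 0 · 3
1 · 1 · 3 · 2
3 · 1 · 0 · 3
[7] 1 · 3 · 0 · 3
1 · 2 · 0 · 3
1 · 1 · 3 · 3
3 · 1 · 0 · 3
[8] 1 · 3 · 1 · 0
1 · 2 · 2 · 1
1 · 2 · 0 · 3
3 · 1 · 2 · 0
[9] 1 · 3 · 1 · 0
1 · 2 · 2 · 2
1 · 2 · 1 · 0
3 · 1 · 2 · 1
[10] 1 · 3 · 1 · 0
1 · 2 · 2 · 2
1 · 2 · 1 · 1
3 · 1 · 2 · 1
[11] 1 · 3 · 1 · 0
1 · 2 · 2 · 2
1 · 2 · 1 · 2
3 · 1 · 2 · 1
[12] 1 · 3 · 1 · 0
1 · 2 · 2 · 2
1 · 2 · 1 · 3
3 · 1 · 2 · 1
[13] 1 · 3 · 1 · 0
1 · 2 · 2 · 3
1 · 2 · 2 · 0
3 · 1 · 2 · 2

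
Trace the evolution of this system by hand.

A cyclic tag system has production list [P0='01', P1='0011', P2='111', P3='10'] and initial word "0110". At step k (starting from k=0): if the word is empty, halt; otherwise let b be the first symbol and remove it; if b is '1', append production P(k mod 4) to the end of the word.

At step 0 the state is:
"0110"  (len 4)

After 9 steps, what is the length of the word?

9

[0] "0110"  (len 4)
[1] "110"  (len 3)
[2] "100011"  (len 6)
[3] "00011111"  (len 8)
[4] "0011111"  (len 7)
[5] "011111"  (len 6)
[6] "11111"  (len 5)
[7] "1111111"  (len 7)
[8] "11111110"  (len 8)
[9] "111111001"  (len 9)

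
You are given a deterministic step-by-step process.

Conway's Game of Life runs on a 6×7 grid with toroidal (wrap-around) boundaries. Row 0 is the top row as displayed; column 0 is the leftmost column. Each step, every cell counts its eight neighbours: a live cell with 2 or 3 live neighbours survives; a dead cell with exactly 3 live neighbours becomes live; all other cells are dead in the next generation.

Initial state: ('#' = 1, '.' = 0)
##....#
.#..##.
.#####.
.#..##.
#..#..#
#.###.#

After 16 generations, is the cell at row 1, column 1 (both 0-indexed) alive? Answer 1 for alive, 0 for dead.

gen 0: ##....#
.#..##.
.#####.
.#..##.
#..#..#
#.###.#
gen 1: .......
.......
##....#
.#.....
.......
..###..
gen 2: ...#...
#......
##.....
.#.....
..##...
...#...
gen 3: .......
##.....
##.....
##.....
..##...
...##..
gen 4: .......
##.....
..#...#
#......
.####..
..###..
gen 5: .###...
##.....
......#
#......
.#..#..
.#..#..
gen 6: ...#...
##.....
.#....#
#......
##.....
##..#..
gen 7: ..#....
###....
.#....#
......#
......#
###....
gen 8: ...#...
#.#....
.##...#
.....##
.#....#
###....
gen 9: #..#...
#.##...
.##..##
.##..##
.##..##
###....
gen 10: #..#..#
#..##..
....##.
...##..
...#.#.
...#...
gen 11: #.##..#
#..#...
.....#.
...#...
..##...
..##..#
gen 12: #...#.#
#####..
....#..
..###..
....#..
#...#.#
gen 13: ..#.#..
###.#.#
.....#.
....##.
....#..
#..##.#
gen 14: ..#.#..
###.#.#
##.#...
....##.
......#
....#..
gen 15: #.#.#..
....###
...#...
#...###
....#..
...#.#.
gen 16: .......
....###
#..#...
...####
...#...
...#.#.

0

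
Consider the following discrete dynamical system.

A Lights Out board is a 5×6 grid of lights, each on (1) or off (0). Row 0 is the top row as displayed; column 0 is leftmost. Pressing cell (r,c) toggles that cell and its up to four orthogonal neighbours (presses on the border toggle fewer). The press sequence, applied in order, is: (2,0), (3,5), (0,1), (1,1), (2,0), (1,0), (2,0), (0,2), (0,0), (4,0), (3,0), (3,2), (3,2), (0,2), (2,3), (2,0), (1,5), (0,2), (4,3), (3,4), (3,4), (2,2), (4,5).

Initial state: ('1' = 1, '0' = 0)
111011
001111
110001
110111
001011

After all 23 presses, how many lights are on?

18

0) 111011
001111
110001
110111
001011
1) 111011
101111
000001
010111
001011
2) 111011
101111
000000
010100
001010
3) 000011
111111
000000
010100
001010
4) 010011
000111
010000
010100
001010
5) 010011
100111
100000
110100
001010
6) 110011
010111
000000
110100
001010
7) 110011
110111
110000
010100
001010
8) 101111
111111
110000
010100
001010
9) 011111
011111
110000
010100
001010
10) 011111
011111
110000
110100
111010
11) 011111
011111
010000
000100
011010
12) 011111
011111
011000
011000
010010
13) 011111
011111
010000
000100
011010
14) 000011
010111
010000
000100
011010
15) 000011
010011
011110
000000
011010
16) 000011
110011
101110
100000
011010
17) 000010
110000
101111
100000
011010
18) 011110
111000
101111
100000
011010
19) 011110
111000
101111
100100
010100
20) 011110
111000
101101
100011
010110
21) 011110
111000
101111
100100
010100
22) 011110
110000
110011
101100
010100
23) 011110
110000
110011
101101
010111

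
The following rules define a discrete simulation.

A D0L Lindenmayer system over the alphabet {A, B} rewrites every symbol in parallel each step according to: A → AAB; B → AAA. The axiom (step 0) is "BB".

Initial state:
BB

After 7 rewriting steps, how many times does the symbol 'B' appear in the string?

k=0  BB
k=1  AAAAAA
k=2  AABAABAABAABAABAAB
k=3  AABAABAAAAABAABAAAAABAABAAAAABAABAAAAABAABAAAAABAABAAA
k=4  AABAABAAAAABAABAAAAABAABAABAABAABAAAAABAABAAAAABAABAABAABA…BAABAABAABAAAAABAABAAAAABAABAABAABAABAAAAABAABAAAAABAABAAB  (len 162)
k=5  AABAABAAAAABAABAAAAABAABAABAABAABAAAAABAABAAAAABAABAABAABA…BAABAABAABAAAAABAABAAAAABAABAABAABAABAAAAABAABAAAAABAABAAA  (len 486)
k=6  AABAABAAAAABAABAAAAABAABAABAABAABAAAAABAABAAAAABAABAABAABA…BAABAABAABAAAAABAABAAAAABAABAABAABAABAAAAABAABAAAAABAABAAB  (len 1458)
k=7  AABAABAAAAABAABAAAAABAABAABAABAABAAAAABAABAAAAABAABAABAABA…BAABAABAABAAAAABAABAAAAABAABAABAABAABAAAAABAABAAAAABAABAAA  (len 4374)

1092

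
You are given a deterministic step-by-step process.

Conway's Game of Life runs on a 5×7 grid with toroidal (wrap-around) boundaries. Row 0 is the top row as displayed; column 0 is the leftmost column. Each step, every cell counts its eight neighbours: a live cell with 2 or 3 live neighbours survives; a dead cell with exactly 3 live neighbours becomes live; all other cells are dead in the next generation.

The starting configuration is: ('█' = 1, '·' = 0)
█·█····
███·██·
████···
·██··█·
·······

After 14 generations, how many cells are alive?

3

gen 0: █·█····
███·██·
████···
·██··█·
·······
gen 1: █·██··█
····█··
·····█·
█··█···
··█····
gen 2: ·███···
···████
····█··
·······
█·█···█
gen 3: ·█·····
·····█·
···██··
·······
█·██···
gen 4: ·██····
····█··
····█··
··█·█··
·██····
gen 5: ·███···
···█···
····██·
·██····
·······
gen 6: ··██···
···█···
··███··
·······
···█···
gen 7: ··███··
·······
··███··
··█·█··
··██···
gen 8: ··█·█··
·······
··█·█··
·█··█··
·█·····
gen 9: ·······
·······
···█···
·███···
·███···
gen 10: ··█····
·······
···█···
·█··█··
·█·█···
gen 11: ··█····
·······
·······
···██··
·█·█···
gen 12: ··█····
·······
·······
··███··
···██··
gen 13: ···█···
·······
···█···
··█·█··
····█··
gen 14: ·······
·······
···█···
····█··
····█··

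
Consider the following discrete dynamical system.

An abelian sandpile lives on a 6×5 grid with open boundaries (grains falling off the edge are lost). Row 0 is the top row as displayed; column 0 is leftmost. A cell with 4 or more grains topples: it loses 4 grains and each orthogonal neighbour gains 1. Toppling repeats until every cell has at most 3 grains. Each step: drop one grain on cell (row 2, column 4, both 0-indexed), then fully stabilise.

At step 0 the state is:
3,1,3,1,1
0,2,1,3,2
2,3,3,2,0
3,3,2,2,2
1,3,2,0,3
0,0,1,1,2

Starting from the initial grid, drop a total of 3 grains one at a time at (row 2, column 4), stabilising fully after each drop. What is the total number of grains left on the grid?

t=0: 3,1,3,1,1
0,2,1,3,2
2,3,3,2,0
3,3,2,2,2
1,3,2,0,3
0,0,1,1,2
t=1: 3,1,3,1,1
0,2,1,3,2
2,3,3,2,1
3,3,2,2,2
1,3,2,0,3
0,0,1,1,2
t=2: 3,1,3,1,1
0,2,1,3,2
2,3,3,2,2
3,3,2,2,2
1,3,2,0,3
0,0,1,1,2
t=3: 3,1,3,1,1
0,2,1,3,2
2,3,3,2,3
3,3,2,2,2
1,3,2,0,3
0,0,1,1,2

55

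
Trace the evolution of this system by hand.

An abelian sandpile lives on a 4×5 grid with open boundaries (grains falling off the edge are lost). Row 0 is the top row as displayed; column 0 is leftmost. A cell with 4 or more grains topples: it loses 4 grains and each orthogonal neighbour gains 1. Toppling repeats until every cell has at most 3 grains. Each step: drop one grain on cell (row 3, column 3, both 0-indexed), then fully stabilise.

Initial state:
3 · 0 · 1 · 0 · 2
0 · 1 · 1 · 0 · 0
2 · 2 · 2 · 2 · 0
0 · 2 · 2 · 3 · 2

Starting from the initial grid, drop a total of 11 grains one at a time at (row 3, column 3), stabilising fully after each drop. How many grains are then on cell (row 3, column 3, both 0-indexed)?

[0] 3 · 0 · 1 · 0 · 2
0 · 1 · 1 · 0 · 0
2 · 2 · 2 · 2 · 0
0 · 2 · 2 · 3 · 2
[1] 3 · 0 · 1 · 0 · 2
0 · 1 · 1 · 0 · 0
2 · 2 · 2 · 3 · 0
0 · 2 · 3 · 0 · 3
[2] 3 · 0 · 1 · 0 · 2
0 · 1 · 1 · 0 · 0
2 · 2 · 2 · 3 · 0
0 · 2 · 3 · 1 · 3
[3] 3 · 0 · 1 · 0 · 2
0 · 1 · 1 · 0 · 0
2 · 2 · 2 · 3 · 0
0 · 2 · 3 · 2 · 3
[4] 3 · 0 · 1 · 0 · 2
0 · 1 · 1 · 0 · 0
2 · 2 · 2 · 3 · 0
0 · 2 · 3 · 3 · 3
[5] 3 · 0 · 1 · 0 · 2
0 · 1 · 2 · 1 · 0
2 · 3 · 0 · 1 · 2
0 · 3 · 1 · 3 · 0
[6] 3 · 0 · 1 · 0 · 2
0 · 1 · 2 · 1 · 0
2 · 3 · 0 · 2 · 2
0 · 3 · 2 · 0 · 1
[7] 3 · 0 · 1 · 0 · 2
0 · 1 · 2 · 1 · 0
2 · 3 · 0 · 2 · 2
0 · 3 · 2 · 1 · 1
[8] 3 · 0 · 1 · 0 · 2
0 · 1 · 2 · 1 · 0
2 · 3 · 0 · 2 · 2
0 · 3 · 2 · 2 · 1
[9] 3 · 0 · 1 · 0 · 2
0 · 1 · 2 · 1 · 0
2 · 3 · 0 · 2 · 2
0 · 3 · 2 · 3 · 1
[10] 3 · 0 · 1 · 0 · 2
0 · 1 · 2 · 1 · 0
2 · 3 · 0 · 3 · 2
0 · 3 · 3 · 0 · 2
[11] 3 · 0 · 1 · 0 · 2
0 · 1 · 2 · 1 · 0
2 · 3 · 0 · 3 · 2
0 · 3 · 3 · 1 · 2

1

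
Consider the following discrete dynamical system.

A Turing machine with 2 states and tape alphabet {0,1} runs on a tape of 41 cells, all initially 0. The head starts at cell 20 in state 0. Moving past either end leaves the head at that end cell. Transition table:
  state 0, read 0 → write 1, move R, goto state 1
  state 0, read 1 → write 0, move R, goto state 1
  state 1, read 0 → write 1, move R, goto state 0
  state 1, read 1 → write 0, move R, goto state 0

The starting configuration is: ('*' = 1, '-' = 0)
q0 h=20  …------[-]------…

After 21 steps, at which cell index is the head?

gen 0: q0 h=20  …------[-]------…
gen 1: q1 h=21  …-----*[-]------…
gen 2: q0 h=22  …----**[-]------…
gen 3: q1 h=23  …---***[-]------…
gen 4: q0 h=24  …--****[-]------…
gen 5: q1 h=25  …-*****[-]------…
gen 6: q0 h=26  …******[-]------…
gen 7: q1 h=27  …******[-]------…
gen 8: q0 h=28  …******[-]------…
gen 9: q1 h=29  …******[-]------…
gen 10: q0 h=30  …******[-]------…
gen 11: q1 h=31  …******[-]------…
gen 12: q0 h=32  …******[-]------…
gen 13: q1 h=33  …******[-]------…
gen 14: q0 h=34  …******[-]------|
gen 15: q1 h=35  …******[-]-----|
gen 16: q0 h=36  …******[-]----|
gen 17: q1 h=37  …******[-]---|
gen 18: q0 h=38  …******[-]--|
gen 19: q1 h=39  …******[-]-|
gen 20: q0 h=40  …******[-]|
gen 21: q1 h=40  …******[*]|

40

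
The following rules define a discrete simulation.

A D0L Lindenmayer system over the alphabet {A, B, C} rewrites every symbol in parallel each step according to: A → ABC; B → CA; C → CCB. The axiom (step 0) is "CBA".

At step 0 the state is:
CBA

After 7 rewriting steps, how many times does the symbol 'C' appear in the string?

1930

k=0  CBA
k=1  CCBCAABC
k=2  CCBCCBCACCBABCABCCACCB
k=3  CCBCCBCACCBCCBCACCBABCCCBCCBCAABCCACCBABCCACCBCCBABCCCBCCBCA
k=4  CCBCCBCACCBCCBCACCBABCCCBCCBCACCBCCBCACCBABCCCBCCBCAABCCAC…CCACCBCCBABCCCBCCBCACCBCCBCAABCCACCBCCBCCBCACCBCCBCACCBABC  (len 164)
k=5  CCBCCBCACCBCCBCACCBABCCCBCCBCACCBCCBCACCBABCCCBCCBCAABCCAC…BCCBCACCBCCBCACCBABCCCBCCBCACCBCCBCACCBABCCCBCCBCAABCCACCB  (len 448)
k=6  CCBCCBCACCBCCBCACCBABCCCBCCBCACCBCCBCACCBABCCCBCCBCAABCCAC…BCCBCAABCCACCBCCBCCBCACCBCCBCACCBABCABCCACCBCCBABCCCBCCBCA  (len 1224)
k=7  CCBCCBCACCBCCBCACCBABCCCBCCBCACCBCCBCACCBABCCCBCCBCAABCCAC…CCACCBCCBABCCCBCCBCACCBCCBCAABCCACCBCCBCCBCACCBCCBCACCBABC  (len 3344)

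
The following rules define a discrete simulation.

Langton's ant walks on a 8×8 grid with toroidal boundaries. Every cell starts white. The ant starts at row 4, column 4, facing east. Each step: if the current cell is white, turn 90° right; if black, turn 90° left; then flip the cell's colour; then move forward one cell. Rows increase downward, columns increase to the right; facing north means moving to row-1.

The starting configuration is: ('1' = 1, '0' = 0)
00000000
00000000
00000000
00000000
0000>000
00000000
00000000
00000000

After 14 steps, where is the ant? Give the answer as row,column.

[0] 00000000
00000000
00000000
00000000
0000>000
00000000
00000000
00000000
[1] 00000000
00000000
00000000
00000000
00001000
0000v000
00000000
00000000
[2] 00000000
00000000
00000000
00000000
00001000
000<1000
00000000
00000000
[3] 00000000
00000000
00000000
00000000
000^1000
00011000
00000000
00000000
[4] 00000000
00000000
00000000
00000000
0001>000
00011000
00000000
00000000
[5] 00000000
00000000
00000000
0000^000
00010000
00011000
00000000
00000000
[6] 00000000
00000000
00000000
00001>00
00010000
00011000
00000000
00000000
[7] 00000000
00000000
00000000
00001100
00010v00
00011000
00000000
00000000
[8] 00000000
00000000
00000000
00001100
0001<100
00011000
00000000
00000000
[9] 00000000
00000000
00000000
0000^100
00011100
00011000
00000000
00000000
[10] 00000000
00000000
00000000
000<0100
00011100
00011000
00000000
00000000
[11] 00000000
00000000
000^0000
00010100
00011100
00011000
00000000
00000000
[12] 00000000
00000000
0001>000
00010100
00011100
00011000
00000000
00000000
[13] 00000000
00000000
00011000
0001v100
00011100
00011000
00000000
00000000
[14] 00000000
00000000
00011000
000<1100
00011100
00011000
00000000
00000000

3,3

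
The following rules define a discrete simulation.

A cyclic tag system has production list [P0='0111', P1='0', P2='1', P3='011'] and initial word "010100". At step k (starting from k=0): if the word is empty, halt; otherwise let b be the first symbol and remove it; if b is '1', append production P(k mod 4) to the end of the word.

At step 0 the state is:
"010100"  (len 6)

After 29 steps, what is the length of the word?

[0] "010100"  (len 6)
[1] "10100"  (len 5)
[2] "01000"  (len 5)
[3] "1000"  (len 4)
[4] "000011"  (len 6)
[5] "00011"  (len 5)
[6] "0011"  (len 4)
[7] "011"  (len 3)
[8] "11"  (len 2)
[9] "10111"  (len 5)
[10] "01110"  (len 5)
[11] "1110"  (len 4)
[12] "110011"  (len 6)
[13] "100110111"  (len 9)
[14] "001101110"  (len 9)
[15] "01101110"  (len 8)
[16] "1101110"  (len 7)
[17] "1011100111"  (len 10)
[18] "0111001110"  (len 10)
[19] "111001110"  (len 9)
[20] "11001110011"  (len 11)
[21] "10011100110111"  (len 14)
[22] "00111001101110"  (len 14)
[23] "0111001101110"  (len 13)
[24] "111001101110"  (len 12)
[25] "110011011100111"  (len 15)
[26] "100110111001110"  (len 15)
[27] "001101110011101"  (len 15)
[28] "01101110011101"  (len 14)
[29] "1101110011101"  (len 13)

13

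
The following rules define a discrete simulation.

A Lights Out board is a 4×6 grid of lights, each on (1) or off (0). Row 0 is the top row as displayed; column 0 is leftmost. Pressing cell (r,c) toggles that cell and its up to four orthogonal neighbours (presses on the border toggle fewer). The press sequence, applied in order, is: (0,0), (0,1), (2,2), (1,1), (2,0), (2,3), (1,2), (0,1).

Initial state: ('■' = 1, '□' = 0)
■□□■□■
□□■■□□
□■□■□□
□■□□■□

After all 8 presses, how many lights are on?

k=0  ■□□■□■
□□■■□□
□■□■□□
□■□□■□
k=1  □■□■□■
■□■■□□
□■□■□□
□■□□■□
k=2  ■□■■□■
■■■■□□
□■□■□□
□■□□■□
k=3  ■□■■□■
■■□■□□
□□■□□□
□■■□■□
k=4  ■■■■□■
□□■■□□
□■■□□□
□■■□■□
k=5  ■■■■□■
■□■■□□
■□■□□□
■■■□■□
k=6  ■■■■□■
■□■□□□
■□□■■□
■■■■■□
k=7  ■■□■□■
■■□■□□
■□■■■□
■■■■■□
k=8  □□■■□■
■□□■□□
■□■■■□
■■■■■□

14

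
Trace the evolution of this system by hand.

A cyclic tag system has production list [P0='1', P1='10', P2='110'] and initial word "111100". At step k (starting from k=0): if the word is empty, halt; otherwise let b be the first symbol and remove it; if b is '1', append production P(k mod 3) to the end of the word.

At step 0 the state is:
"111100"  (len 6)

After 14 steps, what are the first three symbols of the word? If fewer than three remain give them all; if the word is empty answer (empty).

101

t=0: "111100"  (len 6)
t=1: "111001"  (len 6)
t=2: "1100110"  (len 7)
t=3: "100110110"  (len 9)
t=4: "001101101"  (len 9)
t=5: "01101101"  (len 8)
t=6: "1101101"  (len 7)
t=7: "1011011"  (len 7)
t=8: "01101110"  (len 8)
t=9: "1101110"  (len 7)
t=10: "1011101"  (len 7)
t=11: "01110110"  (len 8)
t=12: "1110110"  (len 7)
t=13: "1101101"  (len 7)
t=14: "10110110"  (len 8)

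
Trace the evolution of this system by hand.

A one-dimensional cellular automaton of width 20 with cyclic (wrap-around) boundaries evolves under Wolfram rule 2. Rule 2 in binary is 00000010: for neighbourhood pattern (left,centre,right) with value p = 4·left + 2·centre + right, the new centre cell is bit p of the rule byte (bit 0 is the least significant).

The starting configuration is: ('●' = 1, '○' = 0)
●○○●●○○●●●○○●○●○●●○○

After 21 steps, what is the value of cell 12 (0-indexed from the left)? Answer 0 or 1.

0

[0] ●○○●●○○●●●○○●○●○●●○○
[1] ○○●○○○●○○○○●○○○○○○○●
[2] ○●○○○●○○○○●○○○○○○○●○
[3] ●○○○●○○○○●○○○○○○○●○○
[4] ○○○●○○○○●○○○○○○○●○○●
[5] ○○●○○○○●○○○○○○○●○○●○
[6] ○●○○○○●○○○○○○○●○○●○○
[7] ●○○○○●○○○○○○○●○○●○○○
[8] ○○○○●○○○○○○○●○○●○○○●
[9] ○○○●○○○○○○○●○○●○○○●○
[10] ○○●○○○○○○○●○○●○○○●○○
[11] ○●○○○○○○○●○○●○○○●○○○
[12] ●○○○○○○○●○○●○○○●○○○○
[13] ○○○○○○○●○○●○○○●○○○○●
[14] ○○○○○○●○○●○○○●○○○○●○
[15] ○○○○○●○○●○○○●○○○○●○○
[16] ○○○○●○○●○○○●○○○○●○○○
[17] ○○○●○○●○○○●○○○○●○○○○
[18] ○○●○○●○○○●○○○○●○○○○○
[19] ○●○○●○○○●○○○○●○○○○○○
[20] ●○○●○○○●○○○○●○○○○○○○
[21] ○○●○○○●○○○○●○○○○○○○●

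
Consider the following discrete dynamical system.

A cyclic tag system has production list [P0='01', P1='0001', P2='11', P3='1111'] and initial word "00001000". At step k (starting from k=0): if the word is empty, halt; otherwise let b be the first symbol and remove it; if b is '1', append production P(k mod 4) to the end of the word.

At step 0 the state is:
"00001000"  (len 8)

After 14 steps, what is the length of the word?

4

t=0: "00001000"  (len 8)
t=1: "0001000"  (len 7)
t=2: "001000"  (len 6)
t=3: "01000"  (len 5)
t=4: "1000"  (len 4)
t=5: "00001"  (len 5)
t=6: "0001"  (len 4)
t=7: "001"  (len 3)
t=8: "01"  (len 2)
t=9: "1"  (len 1)
t=10: "0001"  (len 4)
t=11: "001"  (len 3)
t=12: "01"  (len 2)
t=13: "1"  (len 1)
t=14: "0001"  (len 4)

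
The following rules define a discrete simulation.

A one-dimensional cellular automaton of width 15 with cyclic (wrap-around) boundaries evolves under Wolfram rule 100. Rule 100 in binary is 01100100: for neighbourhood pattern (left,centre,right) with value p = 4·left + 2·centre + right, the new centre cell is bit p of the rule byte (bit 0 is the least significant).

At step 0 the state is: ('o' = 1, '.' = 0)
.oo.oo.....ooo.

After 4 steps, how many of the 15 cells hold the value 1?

2

t=0: .oo.oo.....ooo.
t=1: ..oo.o.......o.
t=2: ...ooo.......o.
t=3: .....o.......o.
t=4: .....o.......o.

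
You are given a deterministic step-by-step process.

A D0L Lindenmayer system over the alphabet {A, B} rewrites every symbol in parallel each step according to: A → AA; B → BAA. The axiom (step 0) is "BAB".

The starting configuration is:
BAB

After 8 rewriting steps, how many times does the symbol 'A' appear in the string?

[0] BAB
[1] BAAAABAA
[2] BAAAAAAAAAABAAAAAA
[3] BAAAAAAAAAAAAAAAAAAAAAABAAAAAAAAAAAAAA
[4] BAAAAAAAAAAAAAAAAAAAAAAAAAAAAAAAAAAAAAAAAAAAAAABAAAAAAAAAAAAAAAAAAAAAAAAAAAAAA
[5] BAAAAAAAAAAAAAAAAAAAAAAAAAAAAAAAAAAAAAAAAAAAAAAAAAAAAAAAAA…AAAAAAAAAAAAAAAAAAAAAAAAAAAAAAAAAAAAAAAAAAAAAAAAAAAAAAAAAA  (len 158)
[6] BAAAAAAAAAAAAAAAAAAAAAAAAAAAAAAAAAAAAAAAAAAAAAAAAAAAAAAAAA…AAAAAAAAAAAAAAAAAAAAAAAAAAAAAAAAAAAAAAAAAAAAAAAAAAAAAAAAAA  (len 318)
[7] BAAAAAAAAAAAAAAAAAAAAAAAAAAAAAAAAAAAAAAAAAAAAAAAAAAAAAAAAA…AAAAAAAAAAAAAAAAAAAAAAAAAAAAAAAAAAAAAAAAAAAAAAAAAAAAAAAAAA  (len 638)
[8] BAAAAAAAAAAAAAAAAAAAAAAAAAAAAAAAAAAAAAAAAAAAAAAAAAAAAAAAAA…AAAAAAAAAAAAAAAAAAAAAAAAAAAAAAAAAAAAAAAAAAAAAAAAAAAAAAAAAA  (len 1278)

1276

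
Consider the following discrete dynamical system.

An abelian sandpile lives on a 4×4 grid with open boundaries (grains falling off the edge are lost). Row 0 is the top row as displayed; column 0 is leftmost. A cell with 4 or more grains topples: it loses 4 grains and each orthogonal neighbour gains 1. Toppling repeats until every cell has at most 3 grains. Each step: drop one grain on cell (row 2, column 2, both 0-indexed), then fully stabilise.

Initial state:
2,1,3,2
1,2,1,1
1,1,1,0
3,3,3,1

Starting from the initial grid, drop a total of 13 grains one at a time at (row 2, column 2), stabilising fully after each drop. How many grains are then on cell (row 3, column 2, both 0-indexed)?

1

gen 0: 2,1,3,2
1,2,1,1
1,1,1,0
3,3,3,1
gen 1: 2,1,3,2
1,2,1,1
1,1,2,0
3,3,3,1
gen 2: 2,1,3,2
1,2,1,1
1,1,3,0
3,3,3,1
gen 3: 2,1,3,2
1,2,2,1
2,3,1,1
0,1,1,2
gen 4: 2,1,3,2
1,2,2,1
2,3,2,1
0,1,1,2
gen 5: 2,1,3,2
1,2,2,1
2,3,3,1
0,1,1,2
gen 6: 2,1,3,2
1,3,3,1
3,0,1,2
0,2,2,2
gen 7: 2,1,3,2
1,3,3,1
3,0,2,2
0,2,2,2
gen 8: 2,1,3,2
1,3,3,1
3,0,3,2
0,2,2,2
gen 9: 2,3,0,3
2,0,2,2
3,2,1,3
0,2,3,2
gen 10: 2,3,0,3
2,0,2,2
3,2,2,3
0,2,3,2
gen 11: 2,3,0,3
2,0,2,2
3,2,3,3
0,2,3,2
gen 12: 2,3,0,3
2,0,3,3
3,3,2,1
0,3,1,0
gen 13: 2,3,0,3
2,0,3,3
3,3,3,1
0,3,1,0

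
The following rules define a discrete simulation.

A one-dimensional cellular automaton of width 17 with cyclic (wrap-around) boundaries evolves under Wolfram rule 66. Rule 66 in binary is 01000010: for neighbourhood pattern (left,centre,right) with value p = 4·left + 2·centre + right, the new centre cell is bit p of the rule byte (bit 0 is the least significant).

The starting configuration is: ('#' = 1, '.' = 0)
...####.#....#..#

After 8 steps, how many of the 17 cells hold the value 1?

0) ...####.#....#..#
1) ..#...#.....#..#.
2) .#...#.....#..#..
3) #...#.....#..#...
4) ...#.....#..#...#
5) ..#.....#..#...#.
6) .#.....#..#...#..
7) #.....#..#...#...
8) .....#..#...#...#

4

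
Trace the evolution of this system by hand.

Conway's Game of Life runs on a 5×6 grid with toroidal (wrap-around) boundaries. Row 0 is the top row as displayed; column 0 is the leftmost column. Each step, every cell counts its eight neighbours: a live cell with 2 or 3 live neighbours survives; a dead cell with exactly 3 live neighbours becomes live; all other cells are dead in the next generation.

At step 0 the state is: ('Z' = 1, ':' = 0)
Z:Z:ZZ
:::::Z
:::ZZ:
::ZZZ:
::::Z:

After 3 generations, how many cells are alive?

2

0) Z:Z:ZZ
:::::Z
:::ZZ:
::ZZZ:
::::Z:
1) Z::ZZ:
Z:::::
::Z::Z
::Z::Z
:ZZ:::
2) Z:ZZ:Z
ZZ:ZZ:
ZZ:::Z
Z:ZZ::
ZZZ:ZZ
3) ::::::
:::Z::
::::::
:::Z::
::::::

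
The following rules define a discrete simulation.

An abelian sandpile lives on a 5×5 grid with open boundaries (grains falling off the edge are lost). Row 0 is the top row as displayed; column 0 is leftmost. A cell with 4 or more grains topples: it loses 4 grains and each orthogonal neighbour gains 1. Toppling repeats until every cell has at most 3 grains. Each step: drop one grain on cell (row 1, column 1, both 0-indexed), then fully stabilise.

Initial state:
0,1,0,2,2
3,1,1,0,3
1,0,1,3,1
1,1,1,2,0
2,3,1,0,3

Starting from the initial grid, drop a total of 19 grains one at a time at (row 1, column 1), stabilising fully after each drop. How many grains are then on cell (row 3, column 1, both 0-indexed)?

0) 0,1,0,2,2
3,1,1,0,3
1,0,1,3,1
1,1,1,2,0
2,3,1,0,3
1) 0,1,0,2,2
3,2,1,0,3
1,0,1,3,1
1,1,1,2,0
2,3,1,0,3
2) 0,1,0,2,2
3,3,1,0,3
1,0,1,3,1
1,1,1,2,0
2,3,1,0,3
3) 1,2,0,2,2
0,1,2,0,3
2,1,1,3,1
1,1,1,2,0
2,3,1,0,3
4) 1,2,0,2,2
0,2,2,0,3
2,1,1,3,1
1,1,1,2,0
2,3,1,0,3
5) 1,2,0,2,2
0,3,2,0,3
2,1,1,3,1
1,1,1,2,0
2,3,1,0,3
6) 1,3,0,2,2
1,0,3,0,3
2,2,1,3,1
1,1,1,2,0
2,3,1,0,3
7) 1,3,0,2,2
1,1,3,0,3
2,2,1,3,1
1,1,1,2,0
2,3,1,0,3
8) 1,3,0,2,2
1,2,3,0,3
2,2,1,3,1
1,1,1,2,0
2,3,1,0,3
9) 1,3,0,2,2
1,3,3,0,3
2,2,1,3,1
1,1,1,2,0
2,3,1,0,3
10) 2,0,2,2,2
2,2,0,1,3
2,3,2,3,1
1,1,1,2,0
2,3,1,0,3
11) 2,0,2,2,2
2,3,0,1,3
2,3,2,3,1
1,1,1,2,0
2,3,1,0,3
12) 2,1,2,2,2
3,1,1,1,3
3,0,3,3,1
1,2,1,2,0
2,3,1,0,3
13) 2,1,2,2,2
3,2,1,1,3
3,0,3,3,1
1,2,1,2,0
2,3,1,0,3
14) 2,1,2,2,2
3,3,1,1,3
3,0,3,3,1
1,2,1,2,0
2,3,1,0,3
15) 3,2,2,2,2
1,1,2,1,3
0,2,3,3,1
2,2,1,2,0
2,3,1,0,3
16) 3,2,2,2,2
1,2,2,1,3
0,2,3,3,1
2,2,1,2,0
2,3,1,0,3
17) 3,2,2,2,2
1,3,2,1,3
0,2,3,3,1
2,2,1,2,0
2,3,1,0,3
18) 3,3,2,2,2
2,0,3,1,3
0,3,3,3,1
2,2,1,2,0
2,3,1,0,3
19) 3,3,2,2,2
2,1,3,1,3
0,3,3,3,1
2,2,1,2,0
2,3,1,0,3

2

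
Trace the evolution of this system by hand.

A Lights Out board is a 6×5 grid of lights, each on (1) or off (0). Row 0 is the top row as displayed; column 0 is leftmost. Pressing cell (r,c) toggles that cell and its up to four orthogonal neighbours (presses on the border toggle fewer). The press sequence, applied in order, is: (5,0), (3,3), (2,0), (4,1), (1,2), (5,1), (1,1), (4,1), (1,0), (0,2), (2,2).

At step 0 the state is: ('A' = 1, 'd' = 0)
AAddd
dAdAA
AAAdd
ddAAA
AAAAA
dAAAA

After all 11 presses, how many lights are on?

[0] AAddd
dAdAA
AAAdd
ddAAA
AAAAA
dAAAA
[1] AAddd
dAdAA
AAAdd
ddAAA
dAAAA
AdAAA
[2] AAddd
dAdAA
AAAAd
ddddd
dAAdA
AdAAA
[3] AAddd
AAdAA
ddAAd
Adddd
dAAdA
AdAAA
[4] AAddd
AAdAA
ddAAd
AAddd
AdddA
AAAAA
[5] AAAdd
AdAdA
dddAd
AAddd
AdddA
AAAAA
[6] AAAdd
AdAdA
dddAd
AAddd
AAddA
dddAA
[7] AdAdd
dAddA
dAdAd
AAddd
AAddA
dddAA
[8] AdAdd
dAddA
dAdAd
Adddd
ddAdA
dAdAA
[9] ddAdd
AdddA
AAdAd
Adddd
ddAdA
dAdAA
[10] dAdAd
AdAdA
AAdAd
Adddd
ddAdA
dAdAA
[11] dAdAd
AdddA
AdAdd
AdAdd
ddAdA
dAdAA

13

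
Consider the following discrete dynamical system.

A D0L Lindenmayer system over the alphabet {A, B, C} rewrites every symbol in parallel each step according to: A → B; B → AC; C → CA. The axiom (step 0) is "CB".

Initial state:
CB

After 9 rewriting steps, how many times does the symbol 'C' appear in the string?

[0] CB
[1] CAAC
[2] CABBCA
[3] CABACACCAB
[4] CABACBCABCACABAC
[5] CABACBCAACCABACCABCABACBCA
[6] CABACBCAACCABBCACABACBCACABACCABACBCAACCAB
[7] CABACBCAACCABBCACABACACCABCABACBCAACCABCABACBCACABACBCAACCABBCACABAC
[8] CABACBCAACCABBCACABACACCABCABACBCABCACABACCABACBCAACCABBCACABACCABACBCAACCABCABACBCAACCABBCACABACACCABCABACBCA
[9] CABACBCAACCABBCACABACACCABCABACBCABCACABACCABACBCAACCABACC…BACCABACBCAACCABBCACABACACCABCABACBCABCACABACCABACBCAACCAB  (len 178)

68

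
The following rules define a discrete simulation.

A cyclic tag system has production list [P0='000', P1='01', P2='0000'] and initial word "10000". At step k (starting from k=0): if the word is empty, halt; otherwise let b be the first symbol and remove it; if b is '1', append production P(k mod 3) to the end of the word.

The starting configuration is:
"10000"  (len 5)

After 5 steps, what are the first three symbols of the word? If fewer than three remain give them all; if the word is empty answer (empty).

000

0) "10000"  (len 5)
1) "0000000"  (len 7)
2) "000000"  (len 6)
3) "00000"  (len 5)
4) "0000"  (len 4)
5) "000"  (len 3)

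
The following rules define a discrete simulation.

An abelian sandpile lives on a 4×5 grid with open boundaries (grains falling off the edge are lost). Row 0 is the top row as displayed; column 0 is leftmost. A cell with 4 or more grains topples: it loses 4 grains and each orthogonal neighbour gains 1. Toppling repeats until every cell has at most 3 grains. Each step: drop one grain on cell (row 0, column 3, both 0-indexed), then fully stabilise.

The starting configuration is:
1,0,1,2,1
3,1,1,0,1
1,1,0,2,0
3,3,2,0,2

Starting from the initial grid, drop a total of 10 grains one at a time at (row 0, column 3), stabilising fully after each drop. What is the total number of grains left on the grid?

step 0: 1,0,1,2,1
3,1,1,0,1
1,1,0,2,0
3,3,2,0,2
step 1: 1,0,1,3,1
3,1,1,0,1
1,1,0,2,0
3,3,2,0,2
step 2: 1,0,2,0,2
3,1,1,1,1
1,1,0,2,0
3,3,2,0,2
step 3: 1,0,2,1,2
3,1,1,1,1
1,1,0,2,0
3,3,2,0,2
step 4: 1,0,2,2,2
3,1,1,1,1
1,1,0,2,0
3,3,2,0,2
step 5: 1,0,2,3,2
3,1,1,1,1
1,1,0,2,0
3,3,2,0,2
step 6: 1,0,3,0,3
3,1,1,2,1
1,1,0,2,0
3,3,2,0,2
step 7: 1,0,3,1,3
3,1,1,2,1
1,1,0,2,0
3,3,2,0,2
step 8: 1,0,3,2,3
3,1,1,2,1
1,1,0,2,0
3,3,2,0,2
step 9: 1,0,3,3,3
3,1,1,2,1
1,1,0,2,0
3,3,2,0,2
step 10: 1,1,0,2,0
3,1,2,3,2
1,1,0,2,0
3,3,2,0,2

29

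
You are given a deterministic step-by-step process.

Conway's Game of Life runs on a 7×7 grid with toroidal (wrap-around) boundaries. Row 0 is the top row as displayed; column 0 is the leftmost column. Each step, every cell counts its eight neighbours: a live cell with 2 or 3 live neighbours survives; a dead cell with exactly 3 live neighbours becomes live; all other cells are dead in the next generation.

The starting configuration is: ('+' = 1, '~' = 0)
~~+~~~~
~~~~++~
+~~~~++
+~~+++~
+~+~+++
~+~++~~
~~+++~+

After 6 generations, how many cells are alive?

0) ~~+~~~~
~~~~++~
+~~~~++
+~~+++~
+~+~+++
~+~++~~
~~+++~+
1) ~~+~~~~
~~~~++~
+~~+~~~
~~~+~~~
+~+~~~~
~+~~~~~
~+~~++~
2) ~~~+~~~
~~~++~~
~~~+~~~
~+++~~~
~++~~~~
+++~~~~
~++~~~~
3) ~~~++~~
~~+++~~
~~~~~~~
~+~+~~~
~~~~~~~
+~~+~~~
+~~+~~~
4) ~~~~~~~
~~+~+~~
~~~~+~~
~~~~~~~
~~+~~~~
~~~~~~~
~~++~~~
5) ~~+~~~~
~~~+~~~
~~~+~~~
~~~~~~~
~~~~~~~
~~++~~~
~~~~~~~
6) ~~~~~~~
~~++~~~
~~~~~~~
~~~~~~~
~~~~~~~
~~~~~~~
~~++~~~

4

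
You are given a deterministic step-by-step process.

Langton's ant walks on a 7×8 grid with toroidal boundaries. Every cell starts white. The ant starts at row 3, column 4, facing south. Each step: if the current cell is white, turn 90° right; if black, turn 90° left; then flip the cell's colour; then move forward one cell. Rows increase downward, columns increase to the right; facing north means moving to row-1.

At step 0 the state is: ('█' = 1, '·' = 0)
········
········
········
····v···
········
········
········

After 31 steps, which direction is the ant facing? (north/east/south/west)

east

gen 0: ········
········
········
····v···
········
········
········
gen 1: ········
········
········
···<█···
········
········
········
gen 2: ········
········
···^····
···██···
········
········
········
gen 3: ········
········
···█>···
···██···
········
········
········
gen 4: ········
········
···██···
···█v···
········
········
········
gen 5: ········
········
···██···
···█·>··
········
········
········
gen 6: ········
········
···██···
···█·█··
·····v··
········
········
gen 7: ········
········
···██···
···█·█··
····<█··
········
········
gen 8: ········
········
···██···
···█^█··
····██··
········
········
gen 9: ········
········
···██···
···██>··
····██··
········
········
gen 10: ········
········
···██^··
···██···
····██··
········
········
gen 11: ········
········
···███>·
···██···
····██··
········
········
gen 12: ········
········
···████·
···██·v·
····██··
········
········
gen 13: ········
········
···████·
···██<█·
····██··
········
········
gen 14: ········
········
···██^█·
···████·
····██··
········
········
gen 15: ········
········
···█<·█·
···████·
····██··
········
········
gen 16: ········
········
···█··█·
···█v██·
····██··
········
········
gen 17: ········
········
···█··█·
···█·>█·
····██··
········
········
gen 18: ········
········
···█·^█·
···█··█·
····██··
········
········
gen 19: ········
········
···█·█>·
···█··█·
····██··
········
········
gen 20: ········
······^·
···█·█··
···█··█·
····██··
········
········
gen 21: ········
······█>
···█·█··
···█··█·
····██··
········
········
gen 22: ········
······██
···█·█·v
···█··█·
····██··
········
········
gen 23: ········
······██
···█·█<█
···█··█·
····██··
········
········
gen 24: ········
······^█
···█·███
···█··█·
····██··
········
········
gen 25: ········
·····<·█
···█·███
···█··█·
····██··
········
········
gen 26: ·····^··
·····█·█
···█·███
···█··█·
····██··
········
········
gen 27: ·····█>·
·····█·█
···█·███
···█··█·
····██··
········
········
gen 28: ·····██·
·····█v█
···█·███
···█··█·
····██··
········
········
gen 29: ·····██·
·····<██
···█·███
···█··█·
····██··
········
········
gen 30: ·····██·
······██
···█·v██
···█··█·
····██··
········
········
gen 31: ·····██·
······██
···█··>█
···█··█·
····██··
········
········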